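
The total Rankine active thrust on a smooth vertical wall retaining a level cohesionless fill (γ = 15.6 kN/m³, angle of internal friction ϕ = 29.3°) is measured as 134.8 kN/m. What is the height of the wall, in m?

7.10 m

K_a = 0.3428. P_a = ½ K_a γ H² ⇒ H = √(2P_a/(K_a γ)).
H = √(2×134.8/(0.3428×15.6)) = 7.100 m.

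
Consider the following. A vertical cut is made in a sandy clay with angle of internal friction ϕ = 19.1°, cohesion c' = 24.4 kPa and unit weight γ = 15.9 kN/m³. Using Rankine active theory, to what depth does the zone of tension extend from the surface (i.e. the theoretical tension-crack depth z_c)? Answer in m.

K_a = tan²(45° − 19.1°/2) = 0.5069; √K_a = 0.7120.
The active pressure is zero where K_a γ z = 2c√K_a, so z_c = 2c/(γ√K_a) = 2×24.4/(15.9×0.7120) = 4.311 m.

4.31 m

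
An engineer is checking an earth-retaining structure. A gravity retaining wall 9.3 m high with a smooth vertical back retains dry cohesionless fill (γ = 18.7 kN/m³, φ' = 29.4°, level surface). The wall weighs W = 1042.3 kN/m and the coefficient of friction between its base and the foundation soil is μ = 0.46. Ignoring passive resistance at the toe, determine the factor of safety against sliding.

K_a = tan²(45° − 29.4°/2) = 0.3415.
P_a = ½K_aγH² = 0.5×0.3415×18.7×9.3² = 276.1 kN/m, acting at H/3 = 3.100 m above the base.
FS_sliding = μW / P_a = 0.46×1042.3 / 276.1 = 1.736.

1.74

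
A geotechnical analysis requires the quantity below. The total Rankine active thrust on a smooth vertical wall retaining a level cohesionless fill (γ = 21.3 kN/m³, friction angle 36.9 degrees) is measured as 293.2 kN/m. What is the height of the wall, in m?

10.5 m

K_a = 0.2497. P_a = ½ K_a γ H² ⇒ H = √(2P_a/(K_a γ)).
H = √(2×293.2/(0.2497×21.3)) = 10.50 m.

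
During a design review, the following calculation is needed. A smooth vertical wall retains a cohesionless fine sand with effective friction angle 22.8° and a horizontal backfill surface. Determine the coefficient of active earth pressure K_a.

K_a = tan²(45° − φ/2) = tan²(33.60°) = 0.4414.

0.441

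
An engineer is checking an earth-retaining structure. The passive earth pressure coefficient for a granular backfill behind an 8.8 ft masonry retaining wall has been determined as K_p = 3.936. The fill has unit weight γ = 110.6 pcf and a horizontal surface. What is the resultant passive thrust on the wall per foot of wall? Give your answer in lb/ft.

16900 lb/ft

P = ½ K_p γ H² = 0.5 × 3.936 × 110.6 × 8.8² = 16860 lb/ft.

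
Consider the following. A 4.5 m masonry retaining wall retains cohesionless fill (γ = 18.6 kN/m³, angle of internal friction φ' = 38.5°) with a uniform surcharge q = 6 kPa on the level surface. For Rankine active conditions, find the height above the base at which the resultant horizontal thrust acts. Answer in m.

K_a = 0.2327.
Triangular part P₁ = ½K_aγH² = 43.81 at H/3 = 1.500 m; rectangular part P₂ = K_a q H = 6.282 at H/2 = 2.250 m.
ȳ = (P₁·1.500 + P₂·2.250)/(P₁+P₂) = 1.594 m.

1.59 m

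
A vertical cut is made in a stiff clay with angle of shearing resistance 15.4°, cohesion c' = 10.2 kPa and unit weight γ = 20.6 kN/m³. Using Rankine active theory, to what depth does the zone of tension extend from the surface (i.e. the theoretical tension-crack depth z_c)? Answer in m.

1.30 m

K_a = tan²(45° − 15.4°/2) = 0.5803; √K_a = 0.7618.
The active pressure is zero where K_a γ z = 2c√K_a, so z_c = 2c/(γ√K_a) = 2×10.2/(20.6×0.7618) = 1.300 m.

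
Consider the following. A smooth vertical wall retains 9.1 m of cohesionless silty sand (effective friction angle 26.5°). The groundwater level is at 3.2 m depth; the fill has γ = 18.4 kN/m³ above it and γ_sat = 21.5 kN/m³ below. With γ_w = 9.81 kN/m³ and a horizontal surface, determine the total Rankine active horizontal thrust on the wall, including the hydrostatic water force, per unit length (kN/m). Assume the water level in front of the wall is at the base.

418 kN/m

K_a = tan²(45° − φ/2) = 0.3829.
γ' = 21.5 − 9.81 = 11.69 kN/m³. Depth below WT = 5.9 m.
σ'_h at WT = K_a γ d_w = 22.55 kPa; at base = 22.55 + K_a γ' × 5.9 = 48.96 kPa.
P₁ (0–3.2 m) = ½×22.55×3.2 = 36.08. P₂ (3.2–9.1 m) = ½(22.55+48.96)×5.9 = 210.9.
P_w = ½ γ_w h₂² = 0.5×9.81×5.9² = 170.7. Total = 36.08+210.9+170.7 = 417.8 kN/m.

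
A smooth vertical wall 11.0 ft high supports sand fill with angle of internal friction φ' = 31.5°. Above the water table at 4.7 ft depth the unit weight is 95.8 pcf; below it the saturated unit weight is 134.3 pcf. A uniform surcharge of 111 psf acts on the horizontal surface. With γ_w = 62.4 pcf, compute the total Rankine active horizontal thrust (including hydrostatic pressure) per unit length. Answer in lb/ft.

3290 lb/ft

K_a = tan²(45° − φ/2) = 0.3136.
γ' = 134.3 − 62.4 = 71.90 pcf. h₂ = H − d_w = 6.3 ft.
σ'_h: at surface K_a·q = 34.81; at WT K_a(q+γd_w) = 176.0; at base K_a(q+γd_w+γ'h₂) = 318.1 psf.
P₁ = ½(34.81+176.0)×4.7 = 495.5; P₂ = ½(176.0+318.1)×6.3 = 1556; P_w = ½γ_w h₂² = 1238.
Total = 495.5+1556+1238 = 3290 lb/ft.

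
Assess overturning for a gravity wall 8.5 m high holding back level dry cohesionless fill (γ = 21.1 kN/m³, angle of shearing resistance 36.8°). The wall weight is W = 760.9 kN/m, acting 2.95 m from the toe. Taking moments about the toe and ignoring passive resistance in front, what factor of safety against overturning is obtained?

4.14

K_a = tan²(45° − 36.8°/2) = 0.2508.
P_a = ½K_aγH² = 0.5×0.2508×21.1×8.5² = 191.1 kN/m, acting at H/3 = 2.833 m above the base.
Overturning moment M_o = P_a × H/3 = 191.1 × 2.833 = 541.6.
Resisting moment M_r = W × 2.95 = 760.9 × 2.95 = 2245.
FS_overturning = M_r/M_o = 2245/541.6 = 4.145.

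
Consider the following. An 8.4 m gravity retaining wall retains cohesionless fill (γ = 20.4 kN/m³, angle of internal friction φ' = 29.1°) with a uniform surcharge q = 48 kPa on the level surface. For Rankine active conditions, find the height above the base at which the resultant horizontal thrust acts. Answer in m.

K_a = 0.3456.
Triangular part P₁ = ½K_aγH² = 248.7 at H/3 = 2.800 m; rectangular part P₂ = K_a q H = 139.3 at H/2 = 4.200 m.
ȳ = (P₁·2.800 + P₂·4.200)/(P₁+P₂) = 3.303 m.

3.30 m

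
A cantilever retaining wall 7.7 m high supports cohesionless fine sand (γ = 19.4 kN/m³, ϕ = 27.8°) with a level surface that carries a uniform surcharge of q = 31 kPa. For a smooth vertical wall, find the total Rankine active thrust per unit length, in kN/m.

296 kN/m

K_a = tan²(45° − φ/2) = 0.3639.
Soil triangle: ½ K_a γ H² = 0.5×0.3639×19.4×7.7² = 209.3 kN/m.
Surcharge rectangle: K_a q H = 0.3639×31×7.7 = 86.86 kN/m.
Total = 209.3 + 86.86 = 296.1 kN/m.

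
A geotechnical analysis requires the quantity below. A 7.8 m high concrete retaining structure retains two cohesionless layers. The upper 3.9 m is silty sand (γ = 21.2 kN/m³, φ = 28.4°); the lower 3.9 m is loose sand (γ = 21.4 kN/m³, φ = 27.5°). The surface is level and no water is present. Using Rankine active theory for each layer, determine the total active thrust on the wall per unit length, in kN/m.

236 kN/m

K_a1 = tan²(45°−28.4°/2) = 0.3554; K_a2 = tan²(45°−27.5°/2) = 0.3682.
Layer 1: σ at base = K_a1 γ₁ h₁ = 29.38 kPa; P₁ = ½×29.38×3.9 = 57.29.
Layer 2: σ_v at top = γ₁h₁ = 82.68; σ_h top = K_a2×82.68 = 30.44; σ_h base = K_a2×(82.68+21.4×3.9) = 61.18.
P₂ = ½(30.44+61.18)×3.9 = 178.7. Total P_a = 57.29+178.7 = 236.0 kN/m.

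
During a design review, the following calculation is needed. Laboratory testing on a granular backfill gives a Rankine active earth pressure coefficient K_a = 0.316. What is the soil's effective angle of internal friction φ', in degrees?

31.3°

K_a = tan²(45° − φ/2) ⇒ 45° − φ/2 = arctan(√0.316) = 29.34°.
φ = 2(45° − 29.34°) = 31.32°.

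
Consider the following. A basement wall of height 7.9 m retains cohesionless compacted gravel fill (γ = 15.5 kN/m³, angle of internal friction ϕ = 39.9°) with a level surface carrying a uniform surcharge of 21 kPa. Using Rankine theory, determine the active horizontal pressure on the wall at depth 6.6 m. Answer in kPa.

K_a = (1 − sin φ)/(1 + sin φ) = 0.2184.
σ_v = γz + q = 15.5 × 6.6 + 21 = 123.3 kPa.
σ_h = K_a σ_v = 0.2184 × 123.3 = 26.93 kPa.

26.9 kPa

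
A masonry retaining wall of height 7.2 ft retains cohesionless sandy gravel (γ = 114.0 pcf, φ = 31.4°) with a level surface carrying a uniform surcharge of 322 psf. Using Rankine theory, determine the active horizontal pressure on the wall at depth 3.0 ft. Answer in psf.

K_a = (1 − sin φ)/(1 + sin φ) = 0.3149.
σ_v = γz + q = 114.0 × 3.0 + 322 = 664.0 psf.
σ_h = K_a σ_v = 0.3149 × 664.0 = 209.1 psf.

209 psf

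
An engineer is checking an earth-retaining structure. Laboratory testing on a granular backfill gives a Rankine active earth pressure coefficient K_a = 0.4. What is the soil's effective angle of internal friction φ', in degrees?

K_a = tan²(45° − φ/2) ⇒ 45° − φ/2 = arctan(√0.4) = 32.31°.
φ = 2(45° − 32.31°) = 25.38°.

25.4°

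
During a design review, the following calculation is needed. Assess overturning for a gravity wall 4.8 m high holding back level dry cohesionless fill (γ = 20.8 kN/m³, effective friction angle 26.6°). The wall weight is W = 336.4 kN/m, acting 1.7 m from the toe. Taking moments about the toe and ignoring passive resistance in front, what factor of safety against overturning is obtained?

3.91

K_a = tan²(45° − 26.6°/2) = 0.3814.
P_a = ½K_aγH² = 0.5×0.3814×20.8×4.8² = 91.40 kN/m, acting at H/3 = 1.600 m above the base.
Overturning moment M_o = P_a × H/3 = 91.40 × 1.600 = 146.2.
Resisting moment M_r = W × 1.7 = 336.4 × 1.7 = 571.9.
FS_overturning = M_r/M_o = 571.9/146.2 = 3.911.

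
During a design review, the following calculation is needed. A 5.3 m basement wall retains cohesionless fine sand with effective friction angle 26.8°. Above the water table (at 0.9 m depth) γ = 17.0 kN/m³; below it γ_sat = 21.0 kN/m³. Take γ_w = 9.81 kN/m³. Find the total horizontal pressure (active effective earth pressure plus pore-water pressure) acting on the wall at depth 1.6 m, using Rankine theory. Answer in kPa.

15.6 kPa

K_a = (1 − sin φ)/(1 + sin φ) = 0.3785.
γ' = 21.0 − 9.81 = 11.19 kN/m³.
Effective vertical stress at 1.6 m: σ'_v = 17.0×0.9 + 11.19×0.700 = 23.13 kPa.
σ'_h = K_a σ'_v = 0.3785 × 23.13 = 8.755 kPa; u = γ_w × 0.700 = 6.867 kPa.
Total σ_h = 8.755 + 6.867 = 15.62 kPa.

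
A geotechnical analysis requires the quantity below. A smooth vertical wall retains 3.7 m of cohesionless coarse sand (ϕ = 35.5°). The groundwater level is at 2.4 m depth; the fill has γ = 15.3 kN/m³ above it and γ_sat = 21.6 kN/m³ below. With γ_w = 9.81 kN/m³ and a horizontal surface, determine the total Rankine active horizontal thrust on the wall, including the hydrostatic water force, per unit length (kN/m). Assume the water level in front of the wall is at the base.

35.3 kN/m

K_a = tan²(45° − φ/2) = 0.2653.
γ' = 21.6 − 9.81 = 11.79 kN/m³. Depth below WT = 1.3 m.
σ'_h at WT = K_a γ d_w = 9.740 kPa; at base = 9.740 + K_a γ' × 1.3 = 13.81 kPa.
P₁ (0–2.4 m) = ½×9.740×2.4 = 11.69. P₂ (2.4–3.7 m) = ½(9.740+13.81)×1.3 = 15.31.
P_w = ½ γ_w h₂² = 0.5×9.81×1.3² = 8.289. Total = 11.69+15.31+8.289 = 35.28 kN/m.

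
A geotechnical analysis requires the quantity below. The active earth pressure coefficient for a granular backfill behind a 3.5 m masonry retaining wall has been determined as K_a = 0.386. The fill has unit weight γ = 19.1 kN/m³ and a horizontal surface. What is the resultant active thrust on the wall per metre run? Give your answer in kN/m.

P = ½ K_a γ H² = 0.5 × 0.386 × 19.1 × 3.5² = 45.16 kN/m.

45.2 kN/m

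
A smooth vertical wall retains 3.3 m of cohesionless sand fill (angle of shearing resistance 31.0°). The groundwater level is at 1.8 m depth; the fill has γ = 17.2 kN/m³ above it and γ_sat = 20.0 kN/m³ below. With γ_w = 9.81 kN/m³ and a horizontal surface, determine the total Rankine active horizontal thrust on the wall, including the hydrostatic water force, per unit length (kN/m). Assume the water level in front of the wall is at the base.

38.5 kN/m

K_a = tan²(45° − φ/2) = 0.3201.
γ' = 20.0 − 9.81 = 10.19 kN/m³. Depth below WT = 1.5 m.
σ'_h at WT = K_a γ d_w = 9.910 kPa; at base = 9.910 + K_a γ' × 1.5 = 14.80 kPa.
P₁ (0–1.8 m) = ½×9.910×1.8 = 8.919. P₂ (1.8–3.3 m) = ½(9.910+14.80)×1.5 = 18.53.
P_w = ½ γ_w h₂² = 0.5×9.81×1.5² = 11.04. Total = 8.919+18.53+11.04 = 38.49 kN/m.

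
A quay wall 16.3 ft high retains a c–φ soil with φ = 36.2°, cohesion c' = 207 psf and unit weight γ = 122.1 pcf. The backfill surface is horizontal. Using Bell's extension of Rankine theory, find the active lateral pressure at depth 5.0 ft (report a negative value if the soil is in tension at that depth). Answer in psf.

K_a = (1 − sin φ)/(1 + sin φ) = 0.2574.
σ_a = K_a γ z − 2c√K_a = 0.2574×122.1×5.0 − 2×207×0.5073 = -52.90 psf.

-52.9 psf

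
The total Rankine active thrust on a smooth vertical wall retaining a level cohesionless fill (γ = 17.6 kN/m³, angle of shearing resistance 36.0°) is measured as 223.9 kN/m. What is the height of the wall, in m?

K_a = 0.2596. P_a = ½ K_a γ H² ⇒ H = √(2P_a/(K_a γ)).
H = √(2×223.9/(0.2596×17.6)) = 9.900 m.

9.90 m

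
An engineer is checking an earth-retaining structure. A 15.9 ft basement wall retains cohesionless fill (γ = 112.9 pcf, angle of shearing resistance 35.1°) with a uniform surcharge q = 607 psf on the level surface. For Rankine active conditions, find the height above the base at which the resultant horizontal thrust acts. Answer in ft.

K_a = 0.2698.
Triangular part P₁ = ½K_aγH² = 3851 at H/3 = 5.300 ft; rectangular part P₂ = K_a q H = 2604 at H/2 = 7.950 ft.
ȳ = (P₁·5.300 + P₂·7.950)/(P₁+P₂) = 6.369 ft.

6.37 ft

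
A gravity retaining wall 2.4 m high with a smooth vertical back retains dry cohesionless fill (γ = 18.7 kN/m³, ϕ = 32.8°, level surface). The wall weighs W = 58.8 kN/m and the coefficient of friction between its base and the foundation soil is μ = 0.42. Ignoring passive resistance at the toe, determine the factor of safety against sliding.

1.54

K_a = tan²(45° − 32.8°/2) = 0.2973.
P_a = ½K_aγH² = 0.5×0.2973×18.7×2.4² = 16.01 kN/m, acting at H/3 = 0.8000 m above the base.
FS_sliding = μW / P_a = 0.42×58.8 / 16.01 = 1.543.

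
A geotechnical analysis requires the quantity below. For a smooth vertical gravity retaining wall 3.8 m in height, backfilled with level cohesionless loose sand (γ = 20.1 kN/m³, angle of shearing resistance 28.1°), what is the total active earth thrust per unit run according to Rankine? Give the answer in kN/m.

52.2 kN/m

K_a = tan²(45° − φ/2) = 0.3596.
P_a = ½ K_a γ H² = 0.5 × 0.3596 × 20.1 × 3.8² = 52.19 kN/m.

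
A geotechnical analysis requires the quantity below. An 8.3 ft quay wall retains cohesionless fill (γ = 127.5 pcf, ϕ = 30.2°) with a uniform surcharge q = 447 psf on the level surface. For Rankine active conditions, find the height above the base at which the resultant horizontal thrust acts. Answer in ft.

3.40 ft

K_a = 0.3307.
Triangular part P₁ = ½K_aγH² = 1452 at H/3 = 2.767 ft; rectangular part P₂ = K_a q H = 1227 at H/2 = 4.150 ft.
ȳ = (P₁·2.767 + P₂·4.150)/(P₁+P₂) = 3.400 ft.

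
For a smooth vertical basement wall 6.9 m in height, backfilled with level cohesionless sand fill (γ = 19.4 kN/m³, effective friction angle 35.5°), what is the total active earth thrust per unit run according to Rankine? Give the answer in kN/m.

123 kN/m

K_a = tan²(45° − φ/2) = 0.2653.
P_a = ½ K_a γ H² = 0.5 × 0.2653 × 19.4 × 6.9² = 122.5 kN/m.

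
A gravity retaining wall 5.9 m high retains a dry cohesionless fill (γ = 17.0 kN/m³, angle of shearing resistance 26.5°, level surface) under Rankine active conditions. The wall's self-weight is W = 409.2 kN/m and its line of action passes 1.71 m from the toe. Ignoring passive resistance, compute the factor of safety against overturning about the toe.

3.14

K_a = tan²(45° − 26.5°/2) = 0.3829.
P_a = ½K_aγH² = 0.5×0.3829×17.0×5.9² = 113.3 kN/m, acting at H/3 = 1.967 m above the base.
Overturning moment M_o = P_a × H/3 = 113.3 × 1.967 = 222.8.
Resisting moment M_r = W × 1.71 = 409.2 × 1.71 = 699.7.
FS_overturning = M_r/M_o = 699.7/222.8 = 3.140.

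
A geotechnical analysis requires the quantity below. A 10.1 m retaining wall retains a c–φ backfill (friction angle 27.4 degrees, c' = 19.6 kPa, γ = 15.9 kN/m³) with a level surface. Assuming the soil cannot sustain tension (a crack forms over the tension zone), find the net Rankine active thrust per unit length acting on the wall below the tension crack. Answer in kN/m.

K_a = 0.3697; √K_a = 0.6080.
Tension-crack depth z_c = 2c/(γ√K_a) = 2×19.6/(15.9×0.6080) = 4.055 m.
σ_a at base = K_a γ H − 2c√K_a = 0.3697×15.9×10.1 − 2×19.6×0.6080 = 35.53 kPa.
P_a = ½ × 35.53 × (H − z_c) = 0.5×35.53×6.045 = 107.4 kN/m.

107 kN/m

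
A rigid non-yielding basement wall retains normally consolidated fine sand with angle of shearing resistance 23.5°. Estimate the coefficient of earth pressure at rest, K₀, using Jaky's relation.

0.601

K₀ = 1 − sin φ' = 1 − sin 23.5° = 0.6013.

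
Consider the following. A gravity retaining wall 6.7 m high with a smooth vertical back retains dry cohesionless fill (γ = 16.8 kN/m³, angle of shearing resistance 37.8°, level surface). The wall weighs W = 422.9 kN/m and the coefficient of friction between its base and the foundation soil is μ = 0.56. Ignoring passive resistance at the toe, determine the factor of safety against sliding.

2.62

K_a = tan²(45° − 37.8°/2) = 0.2400.
P_a = ½K_aγH² = 0.5×0.2400×16.8×6.7² = 90.50 kN/m, acting at H/3 = 2.233 m above the base.
FS_sliding = μW / P_a = 0.56×422.9 / 90.50 = 2.617.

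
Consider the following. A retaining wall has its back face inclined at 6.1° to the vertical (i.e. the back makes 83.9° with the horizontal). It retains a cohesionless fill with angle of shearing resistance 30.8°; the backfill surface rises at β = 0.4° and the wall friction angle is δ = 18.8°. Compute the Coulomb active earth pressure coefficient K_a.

K_a = sin²(α+φ) / [sin²α · sin(α−δ) · (1 + √{sin(φ+δ)sin(φ−β) / (sin(α−δ)sin(α+β))})²].
With α = 83.9°, φ = 30.8°, δ = 18.8°, β = 0.4°: K_a = 0.3367.

0.337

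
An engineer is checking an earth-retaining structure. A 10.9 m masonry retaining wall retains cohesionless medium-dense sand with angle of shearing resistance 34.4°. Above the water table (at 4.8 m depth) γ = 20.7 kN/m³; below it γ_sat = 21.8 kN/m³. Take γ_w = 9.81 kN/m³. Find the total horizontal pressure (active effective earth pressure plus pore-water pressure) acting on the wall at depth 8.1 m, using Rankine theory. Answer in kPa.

71.0 kPa

K_a = (1 − sin φ)/(1 + sin φ) = 0.2780.
γ' = 21.8 − 9.81 = 11.99 kN/m³.
Effective vertical stress at 8.1 m: σ'_v = 20.7×4.8 + 11.99×3.30 = 138.9 kPa.
σ'_h = K_a σ'_v = 0.2780 × 138.9 = 38.62 kPa; u = γ_w × 3.30 = 32.37 kPa.
Total σ_h = 38.62 + 32.37 = 70.99 kPa.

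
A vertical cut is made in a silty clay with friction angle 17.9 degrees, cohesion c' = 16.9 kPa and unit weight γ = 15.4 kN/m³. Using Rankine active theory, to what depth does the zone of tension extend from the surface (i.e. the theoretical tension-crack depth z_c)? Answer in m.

K_a = tan²(45° − 17.9°/2) = 0.5298; √K_a = 0.7279.
The active pressure is zero where K_a γ z = 2c√K_a, so z_c = 2c/(γ√K_a) = 2×16.9/(15.4×0.7279) = 3.015 m.

3.02 m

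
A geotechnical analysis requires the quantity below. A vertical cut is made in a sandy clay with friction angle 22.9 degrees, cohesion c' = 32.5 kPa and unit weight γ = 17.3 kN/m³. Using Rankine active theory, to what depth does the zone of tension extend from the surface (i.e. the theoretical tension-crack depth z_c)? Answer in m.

K_a = tan²(45° − 22.9°/2) = 0.4398; √K_a = 0.6631.
The active pressure is zero where K_a γ z = 2c√K_a, so z_c = 2c/(γ√K_a) = 2×32.5/(17.3×0.6631) = 5.666 m.

5.67 m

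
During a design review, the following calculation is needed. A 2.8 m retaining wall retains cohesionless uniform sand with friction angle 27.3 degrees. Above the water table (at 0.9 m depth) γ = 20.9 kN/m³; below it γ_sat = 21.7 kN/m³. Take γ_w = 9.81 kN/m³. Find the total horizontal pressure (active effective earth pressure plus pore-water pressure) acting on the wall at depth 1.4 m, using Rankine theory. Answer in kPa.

K_a = (1 − sin φ)/(1 + sin φ) = 0.3711.
γ' = 21.7 − 9.81 = 11.89 kN/m³.
Effective vertical stress at 1.4 m: σ'_v = 20.9×0.9 + 11.89×0.500 = 24.75 kPa.
σ'_h = K_a σ'_v = 0.3711 × 24.75 = 9.187 kPa; u = γ_w × 0.500 = 4.905 kPa.
Total σ_h = 9.187 + 4.905 = 14.09 kPa.

14.1 kPa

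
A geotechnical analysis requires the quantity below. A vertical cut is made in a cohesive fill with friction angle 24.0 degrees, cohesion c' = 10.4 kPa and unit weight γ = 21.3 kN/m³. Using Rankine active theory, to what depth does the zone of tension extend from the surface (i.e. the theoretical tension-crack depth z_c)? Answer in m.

K_a = tan²(45° − 24.0°/2) = 0.4217; √K_a = 0.6494.
The active pressure is zero where K_a γ z = 2c√K_a, so z_c = 2c/(γ√K_a) = 2×10.4/(21.3×0.6494) = 1.504 m.

1.50 m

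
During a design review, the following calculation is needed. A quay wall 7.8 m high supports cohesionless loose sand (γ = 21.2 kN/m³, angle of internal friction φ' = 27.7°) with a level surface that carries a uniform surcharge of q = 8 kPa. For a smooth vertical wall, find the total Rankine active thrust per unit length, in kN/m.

K_a = tan²(45° − φ/2) = 0.3653.
Soil triangle: ½ K_a γ H² = 0.5×0.3653×21.2×7.8² = 235.6 kN/m.
Surcharge rectangle: K_a q H = 0.3653×8×7.8 = 22.80 kN/m.
Total = 235.6 + 22.80 = 258.4 kN/m.

258 kN/m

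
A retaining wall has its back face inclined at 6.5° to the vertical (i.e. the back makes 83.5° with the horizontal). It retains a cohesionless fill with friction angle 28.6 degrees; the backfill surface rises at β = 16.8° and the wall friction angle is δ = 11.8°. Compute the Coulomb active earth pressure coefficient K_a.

0.483

K_a = sin²(α+φ) / [sin²α · sin(α−δ) · (1 + √{sin(φ+δ)sin(φ−β) / (sin(α−δ)sin(α+β))})²].
With α = 83.5°, φ = 28.6°, δ = 11.8°, β = 16.8°: K_a = 0.4833.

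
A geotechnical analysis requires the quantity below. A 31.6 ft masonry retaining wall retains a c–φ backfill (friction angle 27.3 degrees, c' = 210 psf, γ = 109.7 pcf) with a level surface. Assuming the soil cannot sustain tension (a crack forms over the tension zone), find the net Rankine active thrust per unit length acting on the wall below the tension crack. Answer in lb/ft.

13000 lb/ft

K_a = 0.3711; √K_a = 0.6092.
Tension-crack depth z_c = 2c/(γ√K_a) = 2×210/(109.7×0.6092) = 6.285 ft.
σ_a at base = K_a γ H − 2c√K_a = 0.3711×109.7×31.6 − 2×210×0.6092 = 1031 psf.
P_a = ½ × 1031 × (H − z_c) = 0.5×1031×25.32 = 13050 lb/ft.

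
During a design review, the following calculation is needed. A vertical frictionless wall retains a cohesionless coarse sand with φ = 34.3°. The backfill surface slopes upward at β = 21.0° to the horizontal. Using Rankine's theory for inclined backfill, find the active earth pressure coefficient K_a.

0.340

K_a = cos β · (cos β − √(cos²β − cos²φ)) / (cos β + √(cos²β − cos²φ)).
cos β = 0.9336, cos φ = 0.8261, √(cos²β − cos²φ) = 0.4349.
K_a = 0.9336 × (0.9336 − 0.4349)/(0.9336 + 0.4349) = 0.3402.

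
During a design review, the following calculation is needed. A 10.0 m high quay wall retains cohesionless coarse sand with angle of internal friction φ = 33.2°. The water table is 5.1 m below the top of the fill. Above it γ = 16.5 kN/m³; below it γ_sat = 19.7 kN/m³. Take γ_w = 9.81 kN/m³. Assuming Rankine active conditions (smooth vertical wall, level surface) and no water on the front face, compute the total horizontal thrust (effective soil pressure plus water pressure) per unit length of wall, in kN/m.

336 kN/m

K_a = tan²(45° − φ/2) = 0.2924.
γ' = 19.7 − 9.81 = 9.890 kN/m³. Depth below WT = 4.9 m.
σ'_h at WT = K_a γ d_w = 24.60 kPa; at base = 24.60 + K_a γ' × 4.9 = 38.77 kPa.
P₁ (0–5.1 m) = ½×24.60×5.1 = 62.73. P₂ (5.1–10.0 m) = ½(24.60+38.77)×4.9 = 155.3.
P_w = ½ γ_w h₂² = 0.5×9.81×4.9² = 117.8. Total = 62.73+155.3+117.8 = 335.8 kN/m.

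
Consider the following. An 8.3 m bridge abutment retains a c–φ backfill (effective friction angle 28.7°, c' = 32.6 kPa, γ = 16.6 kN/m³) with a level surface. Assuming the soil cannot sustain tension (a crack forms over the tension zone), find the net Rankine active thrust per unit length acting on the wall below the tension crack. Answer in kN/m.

K_a = 0.3511; √K_a = 0.5926.
Tension-crack depth z_c = 2c/(γ√K_a) = 2×32.6/(16.6×0.5926) = 6.628 m.
σ_a at base = K_a γ H − 2c√K_a = 0.3511×16.6×8.3 − 2×32.6×0.5926 = 9.745 kPa.
P_a = ½ × 9.745 × (H − z_c) = 0.5×9.745×1.672 = 8.146 kN/m.

8.15 kN/m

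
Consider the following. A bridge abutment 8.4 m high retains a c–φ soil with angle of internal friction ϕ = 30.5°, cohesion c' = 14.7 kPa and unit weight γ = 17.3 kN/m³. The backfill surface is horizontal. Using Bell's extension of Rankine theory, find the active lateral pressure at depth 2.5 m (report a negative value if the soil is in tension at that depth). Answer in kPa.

K_a = (1 − sin φ)/(1 + sin φ) = 0.3267.
σ_a = K_a γ z − 2c√K_a = 0.3267×17.3×2.5 − 2×14.7×0.5715 = -2.675 kPa.

-2.68 kPa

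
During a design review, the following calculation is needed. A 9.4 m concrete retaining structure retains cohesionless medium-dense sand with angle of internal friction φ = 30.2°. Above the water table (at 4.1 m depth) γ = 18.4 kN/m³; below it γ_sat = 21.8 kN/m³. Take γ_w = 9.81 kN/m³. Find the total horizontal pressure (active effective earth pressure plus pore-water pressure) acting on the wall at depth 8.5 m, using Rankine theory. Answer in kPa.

85.6 kPa

K_a = (1 − sin φ)/(1 + sin φ) = 0.3307.
γ' = 21.8 − 9.81 = 11.99 kN/m³.
Effective vertical stress at 8.5 m: σ'_v = 18.4×4.1 + 11.99×4.40 = 128.2 kPa.
σ'_h = K_a σ'_v = 0.3307 × 128.2 = 42.39 kPa; u = γ_w × 4.40 = 43.16 kPa.
Total σ_h = 42.39 + 43.16 = 85.55 kPa.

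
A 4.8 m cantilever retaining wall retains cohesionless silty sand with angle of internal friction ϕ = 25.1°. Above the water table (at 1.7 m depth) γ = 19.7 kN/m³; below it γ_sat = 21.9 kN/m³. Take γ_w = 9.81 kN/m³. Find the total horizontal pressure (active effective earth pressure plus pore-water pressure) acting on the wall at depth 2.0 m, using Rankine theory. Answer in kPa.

K_a = (1 − sin φ)/(1 + sin φ) = 0.4043.
γ' = 21.9 − 9.81 = 12.09 kN/m³.
Effective vertical stress at 2.0 m: σ'_v = 19.7×1.7 + 12.09×0.300 = 37.12 kPa.
σ'_h = K_a σ'_v = 0.4043 × 37.12 = 15.01 kPa; u = γ_w × 0.300 = 2.943 kPa.
Total σ_h = 15.01 + 2.943 = 17.95 kPa.

17.9 kPa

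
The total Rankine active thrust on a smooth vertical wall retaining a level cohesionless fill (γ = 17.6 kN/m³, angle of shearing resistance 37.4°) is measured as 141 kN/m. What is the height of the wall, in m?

8.10 m

K_a = 0.2443. P_a = ½ K_a γ H² ⇒ H = √(2P_a/(K_a γ)).
H = √(2×141/(0.2443×17.6)) = 8.099 m.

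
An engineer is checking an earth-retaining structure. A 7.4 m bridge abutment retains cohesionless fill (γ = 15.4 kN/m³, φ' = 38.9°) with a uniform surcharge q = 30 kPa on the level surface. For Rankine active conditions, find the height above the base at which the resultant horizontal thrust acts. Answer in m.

K_a = 0.2285.
Triangular part P₁ = ½K_aγH² = 96.36 at H/3 = 2.467 m; rectangular part P₂ = K_a q H = 50.73 at H/2 = 3.700 m.
ȳ = (P₁·2.467 + P₂·3.700)/(P₁+P₂) = 2.892 m.

2.89 m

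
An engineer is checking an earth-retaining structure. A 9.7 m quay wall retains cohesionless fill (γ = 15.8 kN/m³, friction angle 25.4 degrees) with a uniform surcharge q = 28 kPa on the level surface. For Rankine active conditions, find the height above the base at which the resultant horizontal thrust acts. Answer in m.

3.67 m

K_a = 0.3996.
Triangular part P₁ = ½K_aγH² = 297.1 at H/3 = 3.233 m; rectangular part P₂ = K_a q H = 108.5 at H/2 = 4.850 m.
ȳ = (P₁·3.233 + P₂·4.850)/(P₁+P₂) = 3.666 m.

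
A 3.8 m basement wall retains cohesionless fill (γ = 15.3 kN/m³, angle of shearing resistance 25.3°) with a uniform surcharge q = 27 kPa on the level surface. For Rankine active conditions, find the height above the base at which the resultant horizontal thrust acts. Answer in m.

1.57 m

K_a = 0.4012.
Triangular part P₁ = ½K_aγH² = 44.32 at H/3 = 1.267 m; rectangular part P₂ = K_a q H = 41.16 at H/2 = 1.900 m.
ȳ = (P₁·1.267 + P₂·1.900)/(P₁+P₂) = 1.572 m.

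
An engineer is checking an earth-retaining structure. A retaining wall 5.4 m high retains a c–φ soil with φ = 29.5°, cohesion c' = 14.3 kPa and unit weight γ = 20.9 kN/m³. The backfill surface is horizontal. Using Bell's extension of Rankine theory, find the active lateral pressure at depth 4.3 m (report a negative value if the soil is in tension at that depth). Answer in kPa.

K_a = (1 − sin φ)/(1 + sin φ) = 0.3401.
σ_a = K_a γ z − 2c√K_a = 0.3401×20.9×4.3 − 2×14.3×0.5832 = 13.89 kPa.

13.9 kPa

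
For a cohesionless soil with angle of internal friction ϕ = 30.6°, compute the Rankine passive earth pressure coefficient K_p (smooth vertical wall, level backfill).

3.07

K_p = (1 + sin φ)/(1 − sin φ) = tan²(45° + 30.6°/2) = 3.074.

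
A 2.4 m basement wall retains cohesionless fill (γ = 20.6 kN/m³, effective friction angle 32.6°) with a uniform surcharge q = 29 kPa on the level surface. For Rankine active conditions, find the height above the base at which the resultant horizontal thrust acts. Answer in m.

1.02 m

K_a = 0.2997.
Triangular part P₁ = ½K_aγH² = 17.78 at H/3 = 0.8000 m; rectangular part P₂ = K_a q H = 20.86 at H/2 = 1.200 m.
ȳ = (P₁·0.8000 + P₂·1.200)/(P₁+P₂) = 1.016 m.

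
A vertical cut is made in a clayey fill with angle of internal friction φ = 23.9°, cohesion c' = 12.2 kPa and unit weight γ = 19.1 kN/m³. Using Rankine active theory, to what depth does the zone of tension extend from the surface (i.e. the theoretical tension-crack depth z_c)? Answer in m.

1.96 m

K_a = tan²(45° − 23.9°/2) = 0.4233; √K_a = 0.6506.
The active pressure is zero where K_a γ z = 2c√K_a, so z_c = 2c/(γ√K_a) = 2×12.2/(19.1×0.6506) = 1.963 m.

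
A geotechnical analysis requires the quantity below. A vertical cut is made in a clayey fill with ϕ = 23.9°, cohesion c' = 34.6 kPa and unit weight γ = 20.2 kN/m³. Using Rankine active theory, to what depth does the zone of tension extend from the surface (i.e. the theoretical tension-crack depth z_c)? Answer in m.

5.27 m

K_a = tan²(45° − 23.9°/2) = 0.4233; √K_a = 0.6506.
The active pressure is zero where K_a γ z = 2c√K_a, so z_c = 2c/(γ√K_a) = 2×34.6/(20.2×0.6506) = 5.265 m.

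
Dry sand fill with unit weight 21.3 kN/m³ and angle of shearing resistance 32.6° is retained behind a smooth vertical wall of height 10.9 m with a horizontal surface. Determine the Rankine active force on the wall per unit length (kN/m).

379 kN/m

K_a = tan²(45° − φ/2) = 0.2997.
P_a = ½ K_a γ H² = 0.5 × 0.2997 × 21.3 × 10.9² = 379.3 kN/m.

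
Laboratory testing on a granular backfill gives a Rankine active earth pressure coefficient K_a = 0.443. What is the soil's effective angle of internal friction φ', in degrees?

22.7°

K_a = tan²(45° − φ/2) ⇒ 45° − φ/2 = arctan(√0.443) = 33.65°.
φ = 2(45° − 33.65°) = 22.71°.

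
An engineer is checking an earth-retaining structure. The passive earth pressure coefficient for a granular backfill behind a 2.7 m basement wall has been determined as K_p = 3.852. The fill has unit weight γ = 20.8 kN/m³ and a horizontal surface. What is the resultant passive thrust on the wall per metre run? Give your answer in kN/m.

P = ½ K_p γ H² = 0.5 × 3.852 × 20.8 × 2.7² = 292.0 kN/m.

292 kN/m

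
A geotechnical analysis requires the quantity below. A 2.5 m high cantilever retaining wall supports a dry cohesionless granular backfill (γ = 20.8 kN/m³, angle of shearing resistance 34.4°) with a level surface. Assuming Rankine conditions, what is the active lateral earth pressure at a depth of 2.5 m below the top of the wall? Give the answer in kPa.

K_a = (1 − sin φ)/(1 + sin φ) = 0.2780.
σ_h = K_a γ z = 0.2780 × 20.8 × 2.5 = 14.46 kPa.

14.5 kPa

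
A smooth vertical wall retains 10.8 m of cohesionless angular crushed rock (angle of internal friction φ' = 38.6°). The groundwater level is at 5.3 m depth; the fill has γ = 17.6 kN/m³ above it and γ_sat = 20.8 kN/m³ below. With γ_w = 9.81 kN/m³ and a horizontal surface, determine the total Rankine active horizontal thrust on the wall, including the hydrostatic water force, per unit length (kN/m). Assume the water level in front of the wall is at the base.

363 kN/m

K_a = tan²(45° − φ/2) = 0.2316.
γ' = 20.8 − 9.81 = 10.99 kN/m³. Depth below WT = 5.5 m.
σ'_h at WT = K_a γ d_w = 21.61 kPa; at base = 21.61 + K_a γ' × 5.5 = 35.61 kPa.
P₁ (0–5.3 m) = ½×21.61×5.3 = 57.25. P₂ (5.3–10.8 m) = ½(21.61+35.61)×5.5 = 157.3.
P_w = ½ γ_w h₂² = 0.5×9.81×5.5² = 148.4. Total = 57.25+157.3+148.4 = 363.0 kN/m.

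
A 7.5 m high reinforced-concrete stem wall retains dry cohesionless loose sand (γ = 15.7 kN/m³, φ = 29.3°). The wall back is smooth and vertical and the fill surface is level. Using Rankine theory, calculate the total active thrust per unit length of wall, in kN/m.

K_a = tan²(45° − φ/2) = 0.3428.
P_a = ½ K_a γ H² = 0.5 × 0.3428 × 15.7 × 7.5² = 151.4 kN/m.

151 kN/m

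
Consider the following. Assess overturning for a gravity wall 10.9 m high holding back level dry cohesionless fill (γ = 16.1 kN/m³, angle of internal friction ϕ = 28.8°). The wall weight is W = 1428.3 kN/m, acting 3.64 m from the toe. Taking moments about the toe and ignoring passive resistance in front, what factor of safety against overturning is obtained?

4.28

K_a = tan²(45° − 28.8°/2) = 0.3498.
P_a = ½K_aγH² = 0.5×0.3498×16.1×10.9² = 334.5 kN/m, acting at H/3 = 3.633 m above the base.
Overturning moment M_o = P_a × H/3 = 334.5 × 3.633 = 1215.
Resisting moment M_r = W × 3.64 = 1428.3 × 3.64 = 5199.
FS_overturning = M_r/M_o = 5199/1215 = 4.278.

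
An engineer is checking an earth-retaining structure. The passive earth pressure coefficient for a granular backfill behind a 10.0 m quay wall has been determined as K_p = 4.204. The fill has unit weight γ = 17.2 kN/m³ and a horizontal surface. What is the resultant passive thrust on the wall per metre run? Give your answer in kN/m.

3620 kN/m

P = ½ K_p γ H² = 0.5 × 4.204 × 17.2 × 10.0² = 3615 kN/m.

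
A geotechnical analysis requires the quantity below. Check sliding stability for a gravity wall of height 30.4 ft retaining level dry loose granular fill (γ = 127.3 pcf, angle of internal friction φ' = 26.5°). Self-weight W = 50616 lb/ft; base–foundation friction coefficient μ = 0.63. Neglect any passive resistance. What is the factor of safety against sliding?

1.42

K_a = tan²(45° − 26.5°/2) = 0.3829.
P_a = ½K_aγH² = 0.5×0.3829×127.3×30.4² = 22530 lb/ft, acting at H/3 = 10.13 ft above the base.
FS_sliding = μW / P_a = 0.63×50616 / 22530 = 1.416.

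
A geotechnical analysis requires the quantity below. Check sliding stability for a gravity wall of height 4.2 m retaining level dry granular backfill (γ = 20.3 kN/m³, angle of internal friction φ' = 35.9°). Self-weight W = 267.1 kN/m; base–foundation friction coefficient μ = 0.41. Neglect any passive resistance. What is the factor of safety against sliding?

2.35

K_a = tan²(45° − 35.9°/2) = 0.2607.
P_a = ½K_aγH² = 0.5×0.2607×20.3×4.2² = 46.68 kN/m, acting at H/3 = 1.400 m above the base.
FS_sliding = μW / P_a = 0.41×267.1 / 46.68 = 2.346.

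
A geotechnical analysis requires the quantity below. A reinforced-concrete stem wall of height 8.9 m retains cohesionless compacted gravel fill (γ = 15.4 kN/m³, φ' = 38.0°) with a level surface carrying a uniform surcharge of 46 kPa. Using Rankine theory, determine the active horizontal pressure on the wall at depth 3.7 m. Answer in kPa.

24.5 kPa

K_a = (1 − sin φ)/(1 + sin φ) = 0.2379.
σ_v = γz + q = 15.4 × 3.7 + 46 = 103.0 kPa.
σ_h = K_a σ_v = 0.2379 × 103.0 = 24.50 kPa.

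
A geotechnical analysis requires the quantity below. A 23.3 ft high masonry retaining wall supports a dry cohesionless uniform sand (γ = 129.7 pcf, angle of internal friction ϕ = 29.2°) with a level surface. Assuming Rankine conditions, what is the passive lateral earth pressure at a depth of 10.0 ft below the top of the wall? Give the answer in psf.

3770 psf

K_p = (1 + sin φ)/(1 − sin φ) = 2.905.
σ_h = K_p γ z = 2.905 × 129.7 × 10.0 = 3768 psf.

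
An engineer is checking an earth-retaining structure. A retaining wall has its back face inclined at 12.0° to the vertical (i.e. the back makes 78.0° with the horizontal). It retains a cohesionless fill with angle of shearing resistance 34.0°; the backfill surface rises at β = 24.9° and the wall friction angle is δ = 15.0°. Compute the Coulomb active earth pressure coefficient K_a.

0.537

K_a = sin²(α+φ) / [sin²α · sin(α−δ) · (1 + √{sin(φ+δ)sin(φ−β) / (sin(α−δ)sin(α+β))})²].
With α = 78.0°, φ = 34.0°, δ = 15.0°, β = 24.9°: K_a = 0.5367.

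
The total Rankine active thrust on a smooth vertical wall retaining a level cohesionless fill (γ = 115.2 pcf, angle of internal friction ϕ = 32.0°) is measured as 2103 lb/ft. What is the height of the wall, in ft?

10.9 ft

K_a = 0.3073. P_a = ½ K_a γ H² ⇒ H = √(2P_a/(K_a γ)).
H = √(2×2103/(0.3073×115.2)) = 10.90 ft.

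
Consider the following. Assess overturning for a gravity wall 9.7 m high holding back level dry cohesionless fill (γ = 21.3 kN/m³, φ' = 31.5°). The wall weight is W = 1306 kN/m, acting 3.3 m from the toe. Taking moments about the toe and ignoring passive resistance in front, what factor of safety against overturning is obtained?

K_a = tan²(45° − 31.5°/2) = 0.3136.
P_a = ½K_aγH² = 0.5×0.3136×21.3×9.7² = 314.3 kN/m, acting at H/3 = 3.233 m above the base.
Overturning moment M_o = P_a × H/3 = 314.3 × 3.233 = 1016.
Resisting moment M_r = W × 3.3 = 1306 × 3.3 = 4310.
FS_overturning = M_r/M_o = 4310/1016 = 4.241.

4.24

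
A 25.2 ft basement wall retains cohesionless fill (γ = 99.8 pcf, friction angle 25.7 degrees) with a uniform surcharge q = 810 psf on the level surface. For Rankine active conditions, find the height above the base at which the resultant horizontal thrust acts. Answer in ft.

K_a = 0.3950.
Triangular part P₁ = ½K_aγH² = 12520 at H/3 = 8.400 ft; rectangular part P₂ = K_a q H = 8063 at H/2 = 12.60 ft.
ȳ = (P₁·8.400 + P₂·12.60)/(P₁+P₂) = 10.05 ft.

10.0 ft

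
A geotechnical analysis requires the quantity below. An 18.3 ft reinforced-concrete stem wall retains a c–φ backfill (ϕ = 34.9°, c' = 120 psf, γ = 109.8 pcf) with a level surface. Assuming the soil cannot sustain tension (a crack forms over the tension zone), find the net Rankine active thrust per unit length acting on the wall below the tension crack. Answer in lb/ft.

K_a = 0.2721; √K_a = 0.5217.
Tension-crack depth z_c = 2c/(γ√K_a) = 2×120/(109.8×0.5217) = 4.190 ft.
σ_a at base = K_a γ H − 2c√K_a = 0.2721×109.8×18.3 − 2×120×0.5217 = 421.6 psf.
P_a = ½ × 421.6 × (H − z_c) = 0.5×421.6×14.11 = 2975 lb/ft.

2970 lb/ft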